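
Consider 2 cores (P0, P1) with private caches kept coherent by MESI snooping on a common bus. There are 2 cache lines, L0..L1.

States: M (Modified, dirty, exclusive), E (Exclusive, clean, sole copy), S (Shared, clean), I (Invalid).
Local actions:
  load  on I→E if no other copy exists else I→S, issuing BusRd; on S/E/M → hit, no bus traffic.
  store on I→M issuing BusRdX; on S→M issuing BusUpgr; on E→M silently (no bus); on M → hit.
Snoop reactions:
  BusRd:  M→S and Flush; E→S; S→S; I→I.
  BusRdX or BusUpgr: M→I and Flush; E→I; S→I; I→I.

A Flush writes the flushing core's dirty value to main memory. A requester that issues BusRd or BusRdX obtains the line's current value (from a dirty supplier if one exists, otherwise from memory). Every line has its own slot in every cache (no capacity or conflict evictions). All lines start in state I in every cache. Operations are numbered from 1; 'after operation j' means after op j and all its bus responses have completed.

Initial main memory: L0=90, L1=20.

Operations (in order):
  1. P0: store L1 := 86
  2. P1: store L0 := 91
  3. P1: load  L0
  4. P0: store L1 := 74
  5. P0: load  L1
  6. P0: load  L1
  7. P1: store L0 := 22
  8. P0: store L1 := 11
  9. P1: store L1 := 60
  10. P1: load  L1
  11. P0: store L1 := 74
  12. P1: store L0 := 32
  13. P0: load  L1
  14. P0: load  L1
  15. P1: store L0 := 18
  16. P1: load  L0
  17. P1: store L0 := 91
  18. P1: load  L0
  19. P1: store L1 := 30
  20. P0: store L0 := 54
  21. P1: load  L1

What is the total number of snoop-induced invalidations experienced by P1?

[1] P0: store L1 := 86 | P0:M(86), P1:I | bus: BusRdX
[2] P1: store L0 := 91 | P0:I, P1:M(91) | bus: BusRdX
[3] P1: load  L0 | P0:I, P1:M(91) | bus: none
[4] P0: store L1 := 74 | P0:M(74), P1:I | bus: none
[5] P0: load  L1 | P0:M(74), P1:I | bus: none
[6] P0: load  L1 | P0:M(74), P1:I | bus: none
[7] P1: store L0 := 22 | P0:I, P1:M(22) | bus: none
[8] P0: store L1 := 11 | P0:M(11), P1:I | bus: none
[9] P1: store L1 := 60 | P0:I, P1:M(60) | bus: BusRdX,Flush
[10] P1: load  L1 | P0:I, P1:M(60) | bus: none
[11] P0: store L1 := 74 | P0:M(74), P1:I | bus: BusRdX,Flush
[12] P1: store L0 := 32 | P0:I, P1:M(32) | bus: none
[13] P0: load  L1 | P0:M(74), P1:I | bus: none
[14] P0: load  L1 | P0:M(74), P1:I | bus: none
[15] P1: store L0 := 18 | P0:I, P1:M(18) | bus: none
[16] P1: load  L0 | P0:I, P1:M(18) | bus: none
[17] P1: store L0 := 91 | P0:I, P1:M(91) | bus: none
[18] P1: load  L0 | P0:I, P1:M(91) | bus: none
[19] P1: store L1 := 30 | P0:I, P1:M(30) | bus: BusRdX,Flush
[20] P0: store L0 := 54 | P0:M(54), P1:I | bus: BusRdX,Flush
[21] P1: load  L1 | P0:I, P1:M(30) | bus: none

invalidations = 2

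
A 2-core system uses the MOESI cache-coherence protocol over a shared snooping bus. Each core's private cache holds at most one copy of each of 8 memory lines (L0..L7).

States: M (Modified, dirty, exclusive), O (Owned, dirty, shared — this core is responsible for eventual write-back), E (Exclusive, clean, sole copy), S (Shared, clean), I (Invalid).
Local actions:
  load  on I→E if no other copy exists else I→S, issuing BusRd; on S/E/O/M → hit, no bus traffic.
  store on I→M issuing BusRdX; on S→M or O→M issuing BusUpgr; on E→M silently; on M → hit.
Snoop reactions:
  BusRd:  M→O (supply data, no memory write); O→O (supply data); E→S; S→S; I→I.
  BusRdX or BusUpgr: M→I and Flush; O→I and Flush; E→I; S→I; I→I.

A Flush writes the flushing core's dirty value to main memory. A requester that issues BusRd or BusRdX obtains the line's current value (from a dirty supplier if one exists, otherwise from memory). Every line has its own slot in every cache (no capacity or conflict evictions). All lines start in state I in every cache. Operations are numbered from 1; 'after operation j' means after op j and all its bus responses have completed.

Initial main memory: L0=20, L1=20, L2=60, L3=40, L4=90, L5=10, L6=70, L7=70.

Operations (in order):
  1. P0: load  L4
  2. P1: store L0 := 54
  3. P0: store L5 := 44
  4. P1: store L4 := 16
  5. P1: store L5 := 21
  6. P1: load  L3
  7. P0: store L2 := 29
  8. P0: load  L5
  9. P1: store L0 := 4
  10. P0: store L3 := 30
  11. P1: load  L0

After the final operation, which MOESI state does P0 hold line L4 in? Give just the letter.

  op1 P0: load  L4 → E/I on L4; bus BusRd; mem=90
  op2 P1: store L0 := 54 → I/M on L0; bus BusRdX; mem=20
  op3 P0: store L5 := 44 → M/I on L5; bus BusRdX; mem=10
  op4 P1: store L4 := 16 → I/M on L4; bus BusRdX; mem=90
  op5 P1: store L5 := 21 → I/M on L5; bus BusRdX Flush; mem=44
  op6 P1: load  L3 → I/E on L3; bus BusRd; mem=40
  op7 P0: store L2 := 29 → M/I on L2; bus BusRdX; mem=60
  op8 P0: load  L5 → S/O on L5; bus BusRd; mem=44
  op9 P1: store L0 := 4 → I/M on L0; bus (none); mem=20
  op10 P0: store L3 := 30 → M/I on L3; bus BusRdX; mem=40
  op11 P1: load  L0 → I/M on L0; bus (none); mem=20

state = I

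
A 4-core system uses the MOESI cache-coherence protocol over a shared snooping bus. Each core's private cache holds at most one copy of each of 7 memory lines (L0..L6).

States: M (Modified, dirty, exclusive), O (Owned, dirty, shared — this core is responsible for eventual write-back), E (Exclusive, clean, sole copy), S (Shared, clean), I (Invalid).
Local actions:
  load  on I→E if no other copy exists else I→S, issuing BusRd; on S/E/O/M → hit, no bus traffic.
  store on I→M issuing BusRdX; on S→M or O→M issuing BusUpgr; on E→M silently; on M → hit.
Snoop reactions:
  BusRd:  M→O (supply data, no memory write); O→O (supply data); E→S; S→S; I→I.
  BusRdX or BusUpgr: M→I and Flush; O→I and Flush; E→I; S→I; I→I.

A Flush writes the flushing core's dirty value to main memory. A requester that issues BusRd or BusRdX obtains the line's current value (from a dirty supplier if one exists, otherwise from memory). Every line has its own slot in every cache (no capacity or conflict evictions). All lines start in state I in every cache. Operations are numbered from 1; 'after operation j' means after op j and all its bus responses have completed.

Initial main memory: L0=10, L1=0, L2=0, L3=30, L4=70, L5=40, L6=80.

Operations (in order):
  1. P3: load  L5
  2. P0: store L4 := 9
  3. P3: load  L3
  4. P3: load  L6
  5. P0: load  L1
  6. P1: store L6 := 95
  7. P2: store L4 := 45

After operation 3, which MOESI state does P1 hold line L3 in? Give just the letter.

state = I

  op1 P3: load  L5 → I/I/I/E on L5; bus BusRd; mem=40
  op2 P0: store L4 := 9 → M/I/I/I on L4; bus BusRdX; mem=70
  op3 P3: load  L3 → I/I/I/E on L3; bus BusRd; mem=30
  op4 P3: load  L6 → I/I/I/E on L6; bus BusRd; mem=80
  op5 P0: load  L1 → E/I/I/I on L1; bus BusRd; mem=0
  op6 P1: store L6 := 95 → I/M/I/I on L6; bus BusRdX; mem=80
  op7 P2: store L4 := 45 → I/I/M/I on L4; bus BusRdX Flush; mem=9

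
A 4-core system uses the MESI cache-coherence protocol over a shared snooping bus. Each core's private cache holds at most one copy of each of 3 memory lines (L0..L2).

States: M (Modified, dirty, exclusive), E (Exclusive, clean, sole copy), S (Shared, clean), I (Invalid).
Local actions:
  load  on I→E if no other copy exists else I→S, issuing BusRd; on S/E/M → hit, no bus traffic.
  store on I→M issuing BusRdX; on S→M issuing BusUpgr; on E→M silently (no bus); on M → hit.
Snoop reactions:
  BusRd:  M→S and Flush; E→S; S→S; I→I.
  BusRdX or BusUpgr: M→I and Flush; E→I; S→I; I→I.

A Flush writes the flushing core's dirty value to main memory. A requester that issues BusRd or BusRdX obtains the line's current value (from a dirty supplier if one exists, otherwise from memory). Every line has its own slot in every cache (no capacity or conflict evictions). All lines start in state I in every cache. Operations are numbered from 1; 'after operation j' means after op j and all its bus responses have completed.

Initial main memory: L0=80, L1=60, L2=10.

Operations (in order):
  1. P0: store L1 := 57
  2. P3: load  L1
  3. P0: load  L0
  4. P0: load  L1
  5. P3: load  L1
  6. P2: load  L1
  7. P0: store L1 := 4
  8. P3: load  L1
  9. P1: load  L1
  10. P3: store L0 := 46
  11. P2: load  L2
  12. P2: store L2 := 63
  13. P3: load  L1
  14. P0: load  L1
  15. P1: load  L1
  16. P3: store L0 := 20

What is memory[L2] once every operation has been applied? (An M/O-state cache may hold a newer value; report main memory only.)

step 1: P0: store L1 := 57  ⟶  MIII  (L1)  txn=BusRdX  M[L1]=60
step 2: P3: load  L1  ⟶  SIIS  (L1)  txn=BusRd+Flush  M[L1]=57
step 3: P0: load  L0  ⟶  EIII  (L0)  txn=BusRd  M[L0]=80
step 4: P0: load  L1  ⟶  SIIS  (L1)  txn=∅  M[L1]=57
step 5: P3: load  L1  ⟶  SIIS  (L1)  txn=∅  M[L1]=57
step 6: P2: load  L1  ⟶  SISS  (L1)  txn=BusRd  M[L1]=57
step 7: P0: store L1 := 4  ⟶  MIII  (L1)  txn=BusUpgr  M[L1]=57
step 8: P3: load  L1  ⟶  SIIS  (L1)  txn=BusRd+Flush  M[L1]=4
step 9: P1: load  L1  ⟶  SSIS  (L1)  txn=BusRd  M[L1]=4
step 10: P3: store L0 := 46  ⟶  IIIM  (L0)  txn=BusRdX  M[L0]=80
step 11: P2: load  L2  ⟶  IIEI  (L2)  txn=BusRd  M[L2]=10
step 12: P2: store L2 := 63  ⟶  IIMI  (L2)  txn=∅  M[L2]=10
step 13: P3: load  L1  ⟶  SSIS  (L1)  txn=∅  M[L1]=4
step 14: P0: load  L1  ⟶  SSIS  (L1)  txn=∅  M[L1]=4
step 15: P1: load  L1  ⟶  SSIS  (L1)  txn=∅  M[L1]=4
step 16: P3: store L0 := 20  ⟶  IIIM  (L0)  txn=∅  M[L0]=80

memory[L2] = 10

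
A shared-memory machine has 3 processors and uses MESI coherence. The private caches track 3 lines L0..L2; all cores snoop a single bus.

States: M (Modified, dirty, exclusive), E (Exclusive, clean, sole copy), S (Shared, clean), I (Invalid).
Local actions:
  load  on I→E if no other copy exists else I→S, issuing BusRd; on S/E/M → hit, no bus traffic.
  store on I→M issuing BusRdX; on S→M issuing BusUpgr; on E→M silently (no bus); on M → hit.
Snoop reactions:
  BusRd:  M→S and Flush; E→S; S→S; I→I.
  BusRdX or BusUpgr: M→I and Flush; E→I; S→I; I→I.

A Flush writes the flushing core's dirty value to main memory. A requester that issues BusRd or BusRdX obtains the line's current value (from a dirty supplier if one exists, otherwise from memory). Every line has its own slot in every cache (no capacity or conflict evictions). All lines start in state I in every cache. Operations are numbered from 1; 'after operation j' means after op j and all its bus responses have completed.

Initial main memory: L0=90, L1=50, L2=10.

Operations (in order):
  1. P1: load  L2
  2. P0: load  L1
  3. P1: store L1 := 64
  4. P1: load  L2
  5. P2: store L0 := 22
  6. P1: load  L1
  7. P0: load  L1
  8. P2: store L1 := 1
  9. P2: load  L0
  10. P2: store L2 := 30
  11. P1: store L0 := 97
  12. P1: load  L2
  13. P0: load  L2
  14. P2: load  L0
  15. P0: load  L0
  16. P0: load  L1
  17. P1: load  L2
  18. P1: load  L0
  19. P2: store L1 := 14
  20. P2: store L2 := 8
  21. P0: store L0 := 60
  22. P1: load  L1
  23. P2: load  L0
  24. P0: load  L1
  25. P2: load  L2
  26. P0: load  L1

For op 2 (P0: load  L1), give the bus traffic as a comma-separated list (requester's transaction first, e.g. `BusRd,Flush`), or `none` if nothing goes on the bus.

1. P1: load  L2  bus=[BusRd]  L2: P0=I P1=E P2=I  mem[L2]=10
2. P0: load  L1  bus=[BusRd]  L1: P0=E P1=I P2=I  mem[L1]=50
3. P1: store L1 := 64  bus=[BusRdX]  L1: P0=I P1=M P2=I  mem[L1]=50
4. P1: load  L2  bus=[-]  L2: P0=I P1=E P2=I  mem[L2]=10
5. P2: store L0 := 22  bus=[BusRdX]  L0: P0=I P1=I P2=M  mem[L0]=90
6. P1: load  L1  bus=[-]  L1: P0=I P1=M P2=I  mem[L1]=50
7. P0: load  L1  bus=[BusRd,Flush]  L1: P0=S P1=S P2=I  mem[L1]=64
8. P2: store L1 := 1  bus=[BusRdX]  L1: P0=I P1=I P2=M  mem[L1]=64
9. P2: load  L0  bus=[-]  L0: P0=I P1=I P2=M  mem[L0]=90
10. P2: store L2 := 30  bus=[BusRdX]  L2: P0=I P1=I P2=M  mem[L2]=10
11. P1: store L0 := 97  bus=[BusRdX,Flush]  L0: P0=I P1=M P2=I  mem[L0]=22
12. P1: load  L2  bus=[BusRd,Flush]  L2: P0=I P1=S P2=S  mem[L2]=30
13. P0: load  L2  bus=[BusRd]  L2: P0=S P1=S P2=S  mem[L2]=30
14. P2: load  L0  bus=[BusRd,Flush]  L0: P0=I P1=S P2=S  mem[L0]=97
15. P0: load  L0  bus=[BusRd]  L0: P0=S P1=S P2=S  mem[L0]=97
16. P0: load  L1  bus=[BusRd,Flush]  L1: P0=S P1=I P2=S  mem[L1]=1
17. P1: load  L2  bus=[-]  L2: P0=S P1=S P2=S  mem[L2]=30
18. P1: load  L0  bus=[-]  L0: P0=S P1=S P2=S  mem[L0]=97
19. P2: store L1 := 14  bus=[BusUpgr]  L1: P0=I P1=I P2=M  mem[L1]=1
20. P2: store L2 := 8  bus=[BusUpgr]  L2: P0=I P1=I P2=M  mem[L2]=30
21. P0: store L0 := 60  bus=[BusUpgr]  L0: P0=M P1=I P2=I  mem[L0]=97
22. P1: load  L1  bus=[BusRd,Flush]  L1: P0=I P1=S P2=S  mem[L1]=14
23. P2: load  L0  bus=[BusRd,Flush]  L0: P0=S P1=I P2=S  mem[L0]=60
24. P0: load  L1  bus=[BusRd]  L1: P0=S P1=S P2=S  mem[L1]=14
25. P2: load  L2  bus=[-]  L2: P0=I P1=I P2=M  mem[L2]=30
26. P0: load  L1  bus=[-]  L1: P0=S P1=S P2=S  mem[L1]=14

bus = BusRd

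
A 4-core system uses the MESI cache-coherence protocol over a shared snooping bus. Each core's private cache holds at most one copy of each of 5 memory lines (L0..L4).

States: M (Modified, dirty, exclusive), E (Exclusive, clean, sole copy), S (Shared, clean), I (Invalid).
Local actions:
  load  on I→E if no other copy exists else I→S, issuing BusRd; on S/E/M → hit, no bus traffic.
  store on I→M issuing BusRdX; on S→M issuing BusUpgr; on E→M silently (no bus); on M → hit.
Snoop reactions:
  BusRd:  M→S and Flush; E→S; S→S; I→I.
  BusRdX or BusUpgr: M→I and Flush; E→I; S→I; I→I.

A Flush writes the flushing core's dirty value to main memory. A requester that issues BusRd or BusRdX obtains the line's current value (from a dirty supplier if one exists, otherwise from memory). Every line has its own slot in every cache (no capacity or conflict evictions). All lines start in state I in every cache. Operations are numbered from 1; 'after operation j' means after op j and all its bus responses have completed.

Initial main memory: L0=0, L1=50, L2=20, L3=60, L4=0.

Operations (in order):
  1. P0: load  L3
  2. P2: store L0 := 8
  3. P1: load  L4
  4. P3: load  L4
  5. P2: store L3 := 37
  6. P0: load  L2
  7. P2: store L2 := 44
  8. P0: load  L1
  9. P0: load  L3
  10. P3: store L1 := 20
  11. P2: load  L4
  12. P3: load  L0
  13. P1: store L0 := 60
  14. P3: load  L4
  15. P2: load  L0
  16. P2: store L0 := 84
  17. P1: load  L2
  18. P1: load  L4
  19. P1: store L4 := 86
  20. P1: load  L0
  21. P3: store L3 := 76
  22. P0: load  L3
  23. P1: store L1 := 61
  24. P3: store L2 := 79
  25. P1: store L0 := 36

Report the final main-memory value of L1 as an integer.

step 1: P0: load  L3  ⟶  EIII  (L3)  txn=BusRd  M[L3]=60
step 2: P2: store L0 := 8  ⟶  IIMI  (L0)  txn=BusRdX  M[L0]=0
step 3: P1: load  L4  ⟶  IEII  (L4)  txn=BusRd  M[L4]=0
step 4: P3: load  L4  ⟶  ISIS  (L4)  txn=BusRd  M[L4]=0
step 5: P2: store L3 := 37  ⟶  IIMI  (L3)  txn=BusRdX  M[L3]=60
step 6: P0: load  L2  ⟶  EIII  (L2)  txn=BusRd  M[L2]=20
step 7: P2: store L2 := 44  ⟶  IIMI  (L2)  txn=BusRdX  M[L2]=20
step 8: P0: load  L1  ⟶  EIII  (L1)  txn=BusRd  M[L1]=50
step 9: P0: load  L3  ⟶  SISI  (L3)  txn=BusRd+Flush  M[L3]=37
step 10: P3: store L1 := 20  ⟶  IIIM  (L1)  txn=BusRdX  M[L1]=50
step 11: P2: load  L4  ⟶  ISSS  (L4)  txn=BusRd  M[L4]=0
step 12: P3: load  L0  ⟶  IISS  (L0)  txn=BusRd+Flush  M[L0]=8
step 13: P1: store L0 := 60  ⟶  IMII  (L0)  txn=BusRdX  M[L0]=8
step 14: P3: load  L4  ⟶  ISSS  (L4)  txn=∅  M[L4]=0
step 15: P2: load  L0  ⟶  ISSI  (L0)  txn=BusRd+Flush  M[L0]=60
step 16: P2: store L0 := 84  ⟶  IIMI  (L0)  txn=BusUpgr  M[L0]=60
step 17: P1: load  L2  ⟶  ISSI  (L2)  txn=BusRd+Flush  M[L2]=44
step 18: P1: load  L4  ⟶  ISSS  (L4)  txn=∅  M[L4]=0
step 19: P1: store L4 := 86  ⟶  IMII  (L4)  txn=BusUpgr  M[L4]=0
step 20: P1: load  L0  ⟶  ISSI  (L0)  txn=BusRd+Flush  M[L0]=84
step 21: P3: store L3 := 76  ⟶  IIIM  (L3)  txn=BusRdX  M[L3]=37
step 22: P0: load  L3  ⟶  SIIS  (L3)  txn=BusRd+Flush  M[L3]=76
step 23: P1: store L1 := 61  ⟶  IMII  (L1)  txn=BusRdX+Flush  M[L1]=20
step 24: P3: store L2 := 79  ⟶  IIIM  (L2)  txn=BusRdX  M[L2]=44
step 25: P1: store L0 := 36  ⟶  IMII  (L0)  txn=BusUpgr  M[L0]=84

memory[L1] = 20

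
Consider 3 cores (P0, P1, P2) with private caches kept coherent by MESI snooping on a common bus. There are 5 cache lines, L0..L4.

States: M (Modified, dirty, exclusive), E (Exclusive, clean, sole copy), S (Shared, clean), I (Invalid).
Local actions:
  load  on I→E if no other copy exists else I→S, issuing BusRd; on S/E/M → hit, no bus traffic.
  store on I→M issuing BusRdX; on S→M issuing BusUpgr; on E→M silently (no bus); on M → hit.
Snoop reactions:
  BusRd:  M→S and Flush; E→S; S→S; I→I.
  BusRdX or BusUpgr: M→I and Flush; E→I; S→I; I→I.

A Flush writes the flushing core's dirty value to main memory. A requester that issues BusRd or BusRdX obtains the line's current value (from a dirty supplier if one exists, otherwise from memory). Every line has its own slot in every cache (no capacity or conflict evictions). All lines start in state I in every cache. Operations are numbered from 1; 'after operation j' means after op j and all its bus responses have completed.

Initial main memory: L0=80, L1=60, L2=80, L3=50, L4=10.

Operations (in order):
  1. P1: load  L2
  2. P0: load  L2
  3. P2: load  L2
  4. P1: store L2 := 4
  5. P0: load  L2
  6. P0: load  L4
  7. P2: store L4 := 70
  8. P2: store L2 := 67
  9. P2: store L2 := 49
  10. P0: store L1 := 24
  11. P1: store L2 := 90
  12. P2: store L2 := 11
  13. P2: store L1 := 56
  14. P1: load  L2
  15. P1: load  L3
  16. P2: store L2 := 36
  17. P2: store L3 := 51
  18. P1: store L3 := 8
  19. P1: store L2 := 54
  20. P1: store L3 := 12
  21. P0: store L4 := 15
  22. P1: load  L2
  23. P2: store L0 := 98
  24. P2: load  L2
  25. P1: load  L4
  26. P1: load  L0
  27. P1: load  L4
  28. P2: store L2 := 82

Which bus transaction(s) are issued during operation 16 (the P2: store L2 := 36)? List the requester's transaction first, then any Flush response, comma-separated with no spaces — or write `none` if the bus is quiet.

bus = BusUpgr

[1] P1: load  L2 | P0:I, P1:E(80), P2:I | bus: BusRd
[2] P0: load  L2 | P0:S(80), P1:S(80), P2:I | bus: BusRd
[3] P2: load  L2 | P0:S(80), P1:S(80), P2:S(80) | bus: BusRd
[4] P1: store L2 := 4 | P0:I, P1:M(4), P2:I | bus: BusUpgr
[5] P0: load  L2 | P0:S(4), P1:S(4), P2:I | bus: BusRd,Flush
[6] P0: load  L4 | P0:E(10), P1:I, P2:I | bus: BusRd
[7] P2: store L4 := 70 | P0:I, P1:I, P2:M(70) | bus: BusRdX
[8] P2: store L2 := 67 | P0:I, P1:I, P2:M(67) | bus: BusRdX
[9] P2: store L2 := 49 | P0:I, P1:I, P2:M(49) | bus: none
[10] P0: store L1 := 24 | P0:M(24), P1:I, P2:I | bus: BusRdX
[11] P1: store L2 := 90 | P0:I, P1:M(90), P2:I | bus: BusRdX,Flush
[12] P2: store L2 := 11 | P0:I, P1:I, P2:M(11) | bus: BusRdX,Flush
[13] P2: store L1 := 56 | P0:I, P1:I, P2:M(56) | bus: BusRdX,Flush
[14] P1: load  L2 | P0:I, P1:S(11), P2:S(11) | bus: BusRd,Flush
[15] P1: load  L3 | P0:I, P1:E(50), P2:I | bus: BusRd
[16] P2: store L2 := 36 | P0:I, P1:I, P2:M(36) | bus: BusUpgr
[17] P2: store L3 := 51 | P0:I, P1:I, P2:M(51) | bus: BusRdX
[18] P1: store L3 := 8 | P0:I, P1:M(8), P2:I | bus: BusRdX,Flush
[19] P1: store L2 := 54 | P0:I, P1:M(54), P2:I | bus: BusRdX,Flush
[20] P1: store L3 := 12 | P0:I, P1:M(12), P2:I | bus: none
[21] P0: store L4 := 15 | P0:M(15), P1:I, P2:I | bus: BusRdX,Flush
[22] P1: load  L2 | P0:I, P1:M(54), P2:I | bus: none
[23] P2: store L0 := 98 | P0:I, P1:I, P2:M(98) | bus: BusRdX
[24] P2: load  L2 | P0:I, P1:S(54), P2:S(54) | bus: BusRd,Flush
[25] P1: load  L4 | P0:S(15), P1:S(15), P2:I | bus: BusRd,Flush
[26] P1: load  L0 | P0:I, P1:S(98), P2:S(98) | bus: BusRd,Flush
[27] P1: load  L4 | P0:S(15), P1:S(15), P2:I | bus: none
[28] P2: store L2 := 82 | P0:I, P1:I, P2:M(82) | bus: BusUpgr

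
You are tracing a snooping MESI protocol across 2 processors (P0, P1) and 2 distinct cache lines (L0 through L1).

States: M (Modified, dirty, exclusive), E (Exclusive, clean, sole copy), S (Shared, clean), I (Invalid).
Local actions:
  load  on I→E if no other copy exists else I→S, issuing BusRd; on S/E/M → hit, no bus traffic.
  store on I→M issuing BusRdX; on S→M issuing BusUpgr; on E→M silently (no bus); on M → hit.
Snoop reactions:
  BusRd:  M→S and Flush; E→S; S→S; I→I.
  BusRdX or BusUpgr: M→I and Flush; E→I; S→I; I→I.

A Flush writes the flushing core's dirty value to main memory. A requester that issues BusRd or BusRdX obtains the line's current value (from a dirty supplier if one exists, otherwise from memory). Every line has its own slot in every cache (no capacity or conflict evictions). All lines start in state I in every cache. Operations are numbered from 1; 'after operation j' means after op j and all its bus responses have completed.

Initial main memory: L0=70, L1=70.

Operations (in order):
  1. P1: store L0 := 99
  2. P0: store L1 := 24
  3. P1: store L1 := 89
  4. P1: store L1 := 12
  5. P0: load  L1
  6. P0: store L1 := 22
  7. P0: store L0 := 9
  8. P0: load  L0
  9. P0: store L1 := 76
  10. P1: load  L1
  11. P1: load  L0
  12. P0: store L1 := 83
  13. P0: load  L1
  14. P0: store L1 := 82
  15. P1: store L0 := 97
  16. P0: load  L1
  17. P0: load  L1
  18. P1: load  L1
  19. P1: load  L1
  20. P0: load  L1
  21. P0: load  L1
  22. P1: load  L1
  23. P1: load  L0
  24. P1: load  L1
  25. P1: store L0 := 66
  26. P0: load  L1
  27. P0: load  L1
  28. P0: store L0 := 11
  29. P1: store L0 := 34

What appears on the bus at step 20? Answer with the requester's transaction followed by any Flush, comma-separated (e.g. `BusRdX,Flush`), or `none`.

bus = none

1. P1: store L0 := 99  bus=[BusRdX]  L0: P0=I P1=M  mem[L0]=70
2. P0: store L1 := 24  bus=[BusRdX]  L1: P0=M P1=I  mem[L1]=70
3. P1: store L1 := 89  bus=[BusRdX,Flush]  L1: P0=I P1=M  mem[L1]=24
4. P1: store L1 := 12  bus=[-]  L1: P0=I P1=M  mem[L1]=24
5. P0: load  L1  bus=[BusRd,Flush]  L1: P0=S P1=S  mem[L1]=12
6. P0: store L1 := 22  bus=[BusUpgr]  L1: P0=M P1=I  mem[L1]=12
7. P0: store L0 := 9  bus=[BusRdX,Flush]  L0: P0=M P1=I  mem[L0]=99
8. P0: load  L0  bus=[-]  L0: P0=M P1=I  mem[L0]=99
9. P0: store L1 := 76  bus=[-]  L1: P0=M P1=I  mem[L1]=12
10. P1: load  L1  bus=[BusRd,Flush]  L1: P0=S P1=S  mem[L1]=76
11. P1: load  L0  bus=[BusRd,Flush]  L0: P0=S P1=S  mem[L0]=9
12. P0: store L1 := 83  bus=[BusUpgr]  L1: P0=M P1=I  mem[L1]=76
13. P0: load  L1  bus=[-]  L1: P0=M P1=I  mem[L1]=76
14. P0: store L1 := 82  bus=[-]  L1: P0=M P1=I  mem[L1]=76
15. P1: store L0 := 97  bus=[BusUpgr]  L0: P0=I P1=M  mem[L0]=9
16. P0: load  L1  bus=[-]  L1: P0=M P1=I  mem[L1]=76
17. P0: load  L1  bus=[-]  L1: P0=M P1=I  mem[L1]=76
18. P1: load  L1  bus=[BusRd,Flush]  L1: P0=S P1=S  mem[L1]=82
19. P1: load  L1  bus=[-]  L1: P0=S P1=S  mem[L1]=82
20. P0: load  L1  bus=[-]  L1: P0=S P1=S  mem[L1]=82
21. P0: load  L1  bus=[-]  L1: P0=S P1=S  mem[L1]=82
22. P1: load  L1  bus=[-]  L1: P0=S P1=S  mem[L1]=82
23. P1: load  L0  bus=[-]  L0: P0=I P1=M  mem[L0]=9
24. P1: load  L1  bus=[-]  L1: P0=S P1=S  mem[L1]=82
25. P1: store L0 := 66  bus=[-]  L0: P0=I P1=M  mem[L0]=9
26. P0: load  L1  bus=[-]  L1: P0=S P1=S  mem[L1]=82
27. P0: load  L1  bus=[-]  L1: P0=S P1=S  mem[L1]=82
28. P0: store L0 := 11  bus=[BusRdX,Flush]  L0: P0=M P1=I  mem[L0]=66
29. P1: store L0 := 34  bus=[BusRdX,Flush]  L0: P0=I P1=M  mem[L0]=11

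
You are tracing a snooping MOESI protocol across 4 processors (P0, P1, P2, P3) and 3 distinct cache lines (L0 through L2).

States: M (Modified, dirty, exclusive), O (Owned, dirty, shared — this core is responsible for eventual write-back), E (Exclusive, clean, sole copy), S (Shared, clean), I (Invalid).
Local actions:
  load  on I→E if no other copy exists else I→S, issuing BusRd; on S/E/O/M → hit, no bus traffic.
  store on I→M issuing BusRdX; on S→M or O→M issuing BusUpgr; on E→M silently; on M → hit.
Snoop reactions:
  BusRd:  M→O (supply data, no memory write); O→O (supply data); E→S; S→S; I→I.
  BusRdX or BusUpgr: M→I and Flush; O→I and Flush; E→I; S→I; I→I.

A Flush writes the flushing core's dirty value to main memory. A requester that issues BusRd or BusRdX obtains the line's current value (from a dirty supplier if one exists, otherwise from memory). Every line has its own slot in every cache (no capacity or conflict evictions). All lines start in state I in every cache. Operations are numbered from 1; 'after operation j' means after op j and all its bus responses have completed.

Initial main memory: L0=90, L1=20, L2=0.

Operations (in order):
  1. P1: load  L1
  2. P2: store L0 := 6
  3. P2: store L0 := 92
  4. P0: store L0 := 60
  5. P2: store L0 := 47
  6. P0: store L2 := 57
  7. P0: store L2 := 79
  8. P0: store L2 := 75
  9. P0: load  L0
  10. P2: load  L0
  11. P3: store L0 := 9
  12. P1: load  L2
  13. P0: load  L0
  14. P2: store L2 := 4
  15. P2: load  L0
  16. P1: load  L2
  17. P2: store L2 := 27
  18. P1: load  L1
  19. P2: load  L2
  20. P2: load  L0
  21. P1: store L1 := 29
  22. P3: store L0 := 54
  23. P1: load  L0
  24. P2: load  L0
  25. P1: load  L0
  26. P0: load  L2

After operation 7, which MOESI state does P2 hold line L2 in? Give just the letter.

1. P1: load  L1  bus=[BusRd]  L1: P0=I P1=E P2=I P3=I  mem[L1]=20
2. P2: store L0 := 6  bus=[BusRdX]  L0: P0=I P1=I P2=M P3=I  mem[L0]=90
3. P2: store L0 := 92  bus=[-]  L0: P0=I P1=I P2=M P3=I  mem[L0]=90
4. P0: store L0 := 60  bus=[BusRdX,Flush]  L0: P0=M P1=I P2=I P3=I  mem[L0]=92
5. P2: store L0 := 47  bus=[BusRdX,Flush]  L0: P0=I P1=I P2=M P3=I  mem[L0]=60
6. P0: store L2 := 57  bus=[BusRdX]  L2: P0=M P1=I P2=I P3=I  mem[L2]=0
7. P0: store L2 := 79  bus=[-]  L2: P0=M P1=I P2=I P3=I  mem[L2]=0
8. P0: store L2 := 75  bus=[-]  L2: P0=M P1=I P2=I P3=I  mem[L2]=0
9. P0: load  L0  bus=[BusRd]  L0: P0=S P1=I P2=O P3=I  mem[L0]=60
10. P2: load  L0  bus=[-]  L0: P0=S P1=I P2=O P3=I  mem[L0]=60
11. P3: store L0 := 9  bus=[BusRdX,Flush]  L0: P0=I P1=I P2=I P3=M  mem[L0]=47
12. P1: load  L2  bus=[BusRd]  L2: P0=O P1=S P2=I P3=I  mem[L2]=0
13. P0: load  L0  bus=[BusRd]  L0: P0=S P1=I P2=I P3=O  mem[L0]=47
14. P2: store L2 := 4  bus=[BusRdX,Flush]  L2: P0=I P1=I P2=M P3=I  mem[L2]=75
15. P2: load  L0  bus=[BusRd]  L0: P0=S P1=I P2=S P3=O  mem[L0]=47
16. P1: load  L2  bus=[BusRd]  L2: P0=I P1=S P2=O P3=I  mem[L2]=75
17. P2: store L2 := 27  bus=[BusUpgr]  L2: P0=I P1=I P2=M P3=I  mem[L2]=75
18. P1: load  L1  bus=[-]  L1: P0=I P1=E P2=I P3=I  mem[L1]=20
19. P2: load  L2  bus=[-]  L2: P0=I P1=I P2=M P3=I  mem[L2]=75
20. P2: load  L0  bus=[-]  L0: P0=S P1=I P2=S P3=O  mem[L0]=47
21. P1: store L1 := 29  bus=[-]  L1: P0=I P1=M P2=I P3=I  mem[L1]=20
22. P3: store L0 := 54  bus=[BusUpgr]  L0: P0=I P1=I P2=I P3=M  mem[L0]=47
23. P1: load  L0  bus=[BusRd]  L0: P0=I P1=S P2=I P3=O  mem[L0]=47
24. P2: load  L0  bus=[BusRd]  L0: P0=I P1=S P2=S P3=O  mem[L0]=47
25. P1: load  L0  bus=[-]  L0: P0=I P1=S P2=S P3=O  mem[L0]=47
26. P0: load  L2  bus=[BusRd]  L2: P0=S P1=I P2=O P3=I  mem[L2]=75

state = I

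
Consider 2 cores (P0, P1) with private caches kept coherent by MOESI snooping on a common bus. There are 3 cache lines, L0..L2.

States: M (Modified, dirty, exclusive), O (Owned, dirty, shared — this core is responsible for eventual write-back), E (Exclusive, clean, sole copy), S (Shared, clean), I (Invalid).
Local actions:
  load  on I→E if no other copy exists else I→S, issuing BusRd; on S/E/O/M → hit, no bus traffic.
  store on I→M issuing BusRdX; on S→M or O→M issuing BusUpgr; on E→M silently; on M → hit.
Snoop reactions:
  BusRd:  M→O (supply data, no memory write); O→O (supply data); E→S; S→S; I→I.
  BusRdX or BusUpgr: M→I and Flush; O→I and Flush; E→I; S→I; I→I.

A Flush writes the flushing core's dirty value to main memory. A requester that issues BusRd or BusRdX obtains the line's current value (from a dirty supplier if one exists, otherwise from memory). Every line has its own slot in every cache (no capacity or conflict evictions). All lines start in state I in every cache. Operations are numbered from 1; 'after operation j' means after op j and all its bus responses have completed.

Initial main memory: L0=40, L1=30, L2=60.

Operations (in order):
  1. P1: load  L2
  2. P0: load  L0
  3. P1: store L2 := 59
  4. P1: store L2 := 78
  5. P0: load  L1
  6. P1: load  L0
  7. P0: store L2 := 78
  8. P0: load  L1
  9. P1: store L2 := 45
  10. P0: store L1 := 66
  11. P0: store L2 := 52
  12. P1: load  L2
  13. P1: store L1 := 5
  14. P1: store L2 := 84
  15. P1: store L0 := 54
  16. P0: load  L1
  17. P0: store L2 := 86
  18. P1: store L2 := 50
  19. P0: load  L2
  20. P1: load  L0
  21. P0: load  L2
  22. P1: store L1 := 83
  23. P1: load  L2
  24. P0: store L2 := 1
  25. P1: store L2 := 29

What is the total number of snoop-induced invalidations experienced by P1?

[1] P1: load  L2 | P0:I, P1:E(60) | bus: BusRd
[2] P0: load  L0 | P0:E(40), P1:I | bus: BusRd
[3] P1: store L2 := 59 | P0:I, P1:M(59) | bus: none
[4] P1: store L2 := 78 | P0:I, P1:M(78) | bus: none
[5] P0: load  L1 | P0:E(30), P1:I | bus: BusRd
[6] P1: load  L0 | P0:S(40), P1:S(40) | bus: BusRd
[7] P0: store L2 := 78 | P0:M(78), P1:I | bus: BusRdX,Flush
[8] P0: load  L1 | P0:E(30), P1:I | bus: none
[9] P1: store L2 := 45 | P0:I, P1:M(45) | bus: BusRdX,Flush
[10] P0: store L1 := 66 | P0:M(66), P1:I | bus: none
[11] P0: store L2 := 52 | P0:M(52), P1:I | bus: BusRdX,Flush
[12] P1: load  L2 | P0:O(52), P1:S(52) | bus: BusRd
[13] P1: store L1 := 5 | P0:I, P1:M(5) | bus: BusRdX,Flush
[14] P1: store L2 := 84 | P0:I, P1:M(84) | bus: BusUpgr,Flush
[15] P1: store L0 := 54 | P0:I, P1:M(54) | bus: BusUpgr
[16] P0: load  L1 | P0:S(5), P1:O(5) | bus: BusRd
[17] P0: store L2 := 86 | P0:M(86), P1:I | bus: BusRdX,Flush
[18] P1: store L2 := 50 | P0:I, P1:M(50) | bus: BusRdX,Flush
[19] P0: load  L2 | P0:S(50), P1:O(50) | bus: BusRd
[20] P1: load  L0 | P0:I, P1:M(54) | bus: none
[21] P0: load  L2 | P0:S(50), P1:O(50) | bus: none
[22] P1: store L1 := 83 | P0:I, P1:M(83) | bus: BusUpgr
[23] P1: load  L2 | P0:S(50), P1:O(50) | bus: none
[24] P0: store L2 := 1 | P0:M(1), P1:I | bus: BusUpgr,Flush
[25] P1: store L2 := 29 | P0:I, P1:M(29) | bus: BusRdX,Flush

invalidations = 4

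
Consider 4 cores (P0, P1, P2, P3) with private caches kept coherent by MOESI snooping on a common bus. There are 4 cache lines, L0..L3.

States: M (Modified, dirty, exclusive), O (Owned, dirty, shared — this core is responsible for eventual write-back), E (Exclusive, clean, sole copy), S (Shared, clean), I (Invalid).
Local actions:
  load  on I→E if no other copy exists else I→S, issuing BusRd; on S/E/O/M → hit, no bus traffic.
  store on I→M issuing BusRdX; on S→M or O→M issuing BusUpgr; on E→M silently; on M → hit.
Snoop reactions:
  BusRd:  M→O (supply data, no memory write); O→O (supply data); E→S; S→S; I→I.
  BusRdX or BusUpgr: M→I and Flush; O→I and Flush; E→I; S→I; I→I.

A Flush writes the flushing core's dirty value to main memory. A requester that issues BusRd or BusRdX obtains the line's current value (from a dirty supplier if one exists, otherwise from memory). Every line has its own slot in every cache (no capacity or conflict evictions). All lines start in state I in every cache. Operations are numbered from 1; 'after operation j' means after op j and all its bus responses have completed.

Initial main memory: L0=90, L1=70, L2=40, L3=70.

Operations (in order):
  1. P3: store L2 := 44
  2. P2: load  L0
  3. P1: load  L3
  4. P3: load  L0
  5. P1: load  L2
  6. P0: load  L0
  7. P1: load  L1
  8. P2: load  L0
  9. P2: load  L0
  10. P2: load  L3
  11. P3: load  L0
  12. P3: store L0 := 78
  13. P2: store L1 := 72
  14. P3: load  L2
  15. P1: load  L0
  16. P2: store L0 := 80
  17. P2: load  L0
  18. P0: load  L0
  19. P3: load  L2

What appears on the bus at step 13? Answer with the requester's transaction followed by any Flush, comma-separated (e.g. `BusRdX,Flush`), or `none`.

[1] P3: store L2 := 44 | P0:I, P1:I, P2:I, P3:M(44) | bus: BusRdX
[2] P2: load  L0 | P0:I, P1:I, P2:E(90), P3:I | bus: BusRd
[3] P1: load  L3 | P0:I, P1:E(70), P2:I, P3:I | bus: BusRd
[4] P3: load  L0 | P0:I, P1:I, P2:S(90), P3:S(90) | bus: BusRd
[5] P1: load  L2 | P0:I, P1:S(44), P2:I, P3:O(44) | bus: BusRd
[6] P0: load  L0 | P0:S(90), P1:I, P2:S(90), P3:S(90) | bus: BusRd
[7] P1: load  L1 | P0:I, P1:E(70), P2:I, P3:I | bus: BusRd
[8] P2: load  L0 | P0:S(90), P1:I, P2:S(90), P3:S(90) | bus: none
[9] P2: load  L0 | P0:S(90), P1:I, P2:S(90), P3:S(90) | bus: none
[10] P2: load  L3 | P0:I, P1:S(70), P2:S(70), P3:I | bus: BusRd
[11] P3: load  L0 | P0:S(90), P1:I, P2:S(90), P3:S(90) | bus: none
[12] P3: store L0 := 78 | P0:I, P1:I, P2:I, P3:M(78) | bus: BusUpgr
[13] P2: store L1 := 72 | P0:I, P1:I, P2:M(72), P3:I | bus: BusRdX
[14] P3: load  L2 | P0:I, P1:S(44), P2:I, P3:O(44) | bus: none
[15] P1: load  L0 | P0:I, P1:S(78), P2:I, P3:O(78) | bus: BusRd
[16] P2: store L0 := 80 | P0:I, P1:I, P2:M(80), P3:I | bus: BusRdX,Flush
[17] P2: load  L0 | P0:I, P1:I, P2:M(80), P3:I | bus: none
[18] P0: load  L0 | P0:S(80), P1:I, P2:O(80), P3:I | bus: BusRd
[19] P3: load  L2 | P0:I, P1:S(44), P2:I, P3:O(44) | bus: none

bus = BusRdX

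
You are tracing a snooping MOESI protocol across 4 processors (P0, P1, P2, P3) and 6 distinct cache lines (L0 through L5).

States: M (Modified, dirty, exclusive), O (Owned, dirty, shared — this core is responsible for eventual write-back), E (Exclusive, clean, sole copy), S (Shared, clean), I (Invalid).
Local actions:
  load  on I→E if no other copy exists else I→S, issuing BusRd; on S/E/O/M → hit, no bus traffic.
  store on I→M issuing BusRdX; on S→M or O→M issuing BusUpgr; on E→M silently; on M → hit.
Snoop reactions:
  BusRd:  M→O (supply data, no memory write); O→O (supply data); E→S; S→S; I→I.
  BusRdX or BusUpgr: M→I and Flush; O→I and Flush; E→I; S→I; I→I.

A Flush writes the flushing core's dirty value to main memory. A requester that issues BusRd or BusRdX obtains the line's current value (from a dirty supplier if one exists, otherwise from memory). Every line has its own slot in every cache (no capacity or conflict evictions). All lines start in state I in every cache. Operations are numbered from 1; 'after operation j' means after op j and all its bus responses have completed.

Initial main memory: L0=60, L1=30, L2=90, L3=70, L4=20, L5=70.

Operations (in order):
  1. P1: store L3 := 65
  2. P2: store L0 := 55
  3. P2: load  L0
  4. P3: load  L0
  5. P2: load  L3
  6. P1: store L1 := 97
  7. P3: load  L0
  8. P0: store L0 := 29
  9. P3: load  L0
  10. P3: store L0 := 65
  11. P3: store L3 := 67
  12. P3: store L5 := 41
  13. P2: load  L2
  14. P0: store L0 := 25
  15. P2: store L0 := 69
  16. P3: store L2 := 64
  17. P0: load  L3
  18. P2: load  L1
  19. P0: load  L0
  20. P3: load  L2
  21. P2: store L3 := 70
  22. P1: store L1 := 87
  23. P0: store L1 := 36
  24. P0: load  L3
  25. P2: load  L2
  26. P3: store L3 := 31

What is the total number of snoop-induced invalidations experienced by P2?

  op1 P1: store L3 := 65 → I/M/I/I on L3; bus BusRdX; mem=70
  op2 P2: store L0 := 55 → I/I/M/I on L0; bus BusRdX; mem=60
  op3 P2: load  L0 → I/I/M/I on L0; bus (none); mem=60
  op4 P3: load  L0 → I/I/O/S on L0; bus BusRd; mem=60
  op5 P2: load  L3 → I/O/S/I on L3; bus BusRd; mem=70
  op6 P1: store L1 := 97 → I/M/I/I on L1; bus BusRdX; mem=30
  op7 P3: load  L0 → I/I/O/S on L0; bus (none); mem=60
  op8 P0: store L0 := 29 → M/I/I/I on L0; bus BusRdX Flush; mem=55
  op9 P3: load  L0 → O/I/I/S on L0; bus BusRd; mem=55
  op10 P3: store L0 := 65 → I/I/I/M on L0; bus BusUpgr Flush; mem=29
  op11 P3: store L3 := 67 → I/I/I/M on L3; bus BusRdX Flush; mem=65
  op12 P3: store L5 := 41 → I/I/I/M on L5; bus BusRdX; mem=70
  op13 P2: load  L2 → I/I/E/I on L2; bus BusRd; mem=90
  op14 P0: store L0 := 25 → M/I/I/I on L0; bus BusRdX Flush; mem=65
  op15 P2: store L0 := 69 → I/I/M/I on L0; bus BusRdX Flush; mem=25
  op16 P3: store L2 := 64 → I/I/I/M on L2; bus BusRdX; mem=90
  op17 P0: load  L3 → S/I/I/O on L3; bus BusRd; mem=65
  op18 P2: load  L1 → I/O/S/I on L1; bus BusRd; mem=30
  op19 P0: load  L0 → S/I/O/I on L0; bus BusRd; mem=25
  op20 P3: load  L2 → I/I/I/M on L2; bus (none); mem=90
  op21 P2: store L3 := 70 → I/I/M/I on L3; bus BusRdX Flush; mem=67
  op22 P1: store L1 := 87 → I/M/I/I on L1; bus BusUpgr; mem=30
  op23 P0: store L1 := 36 → M/I/I/I on L1; bus BusRdX Flush; mem=87
  op24 P0: load  L3 → S/I/O/I on L3; bus BusRd; mem=67
  op25 P2: load  L2 → I/I/S/O on L2; bus BusRd; mem=90
  op26 P3: store L3 := 31 → I/I/I/M on L3; bus BusRdX Flush; mem=70

invalidations = 5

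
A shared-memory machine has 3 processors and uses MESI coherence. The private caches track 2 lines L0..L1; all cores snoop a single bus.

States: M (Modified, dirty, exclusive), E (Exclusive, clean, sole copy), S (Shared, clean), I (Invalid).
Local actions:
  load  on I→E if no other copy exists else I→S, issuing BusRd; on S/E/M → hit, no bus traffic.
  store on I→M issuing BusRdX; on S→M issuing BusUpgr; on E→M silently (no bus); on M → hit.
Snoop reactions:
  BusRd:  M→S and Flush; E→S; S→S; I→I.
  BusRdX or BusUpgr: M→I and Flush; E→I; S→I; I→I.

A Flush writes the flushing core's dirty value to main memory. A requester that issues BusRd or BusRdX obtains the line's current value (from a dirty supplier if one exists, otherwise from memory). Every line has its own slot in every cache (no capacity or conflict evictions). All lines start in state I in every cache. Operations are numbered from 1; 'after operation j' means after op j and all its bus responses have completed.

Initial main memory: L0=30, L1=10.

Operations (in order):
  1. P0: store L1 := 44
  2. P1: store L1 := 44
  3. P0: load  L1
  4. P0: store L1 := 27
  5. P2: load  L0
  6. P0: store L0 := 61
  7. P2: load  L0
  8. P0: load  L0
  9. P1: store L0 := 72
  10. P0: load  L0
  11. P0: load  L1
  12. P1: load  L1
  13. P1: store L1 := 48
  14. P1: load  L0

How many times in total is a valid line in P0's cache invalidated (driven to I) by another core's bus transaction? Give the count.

[1] P0: store L1 := 44 | P0:M(44), P1:I, P2:I | bus: BusRdX
[2] P1: store L1 := 44 | P0:I, P1:M(44), P2:I | bus: BusRdX,Flush
[3] P0: load  L1 | P0:S(44), P1:S(44), P2:I | bus: BusRd,Flush
[4] P0: store L1 := 27 | P0:M(27), P1:I, P2:I | bus: BusUpgr
[5] P2: load  L0 | P0:I, P1:I, P2:E(30) | bus: BusRd
[6] P0: store L0 := 61 | P0:M(61), P1:I, P2:I | bus: BusRdX
[7] P2: load  L0 | P0:S(61), P1:I, P2:S(61) | bus: BusRd,Flush
[8] P0: load  L0 | P0:S(61), P1:I, P2:S(61) | bus: none
[9] P1: store L0 := 72 | P0:I, P1:M(72), P2:I | bus: BusRdX
[10] P0: load  L0 | P0:S(72), P1:S(72), P2:I | bus: BusRd,Flush
[11] P0: load  L1 | P0:M(27), P1:I, P2:I | bus: none
[12] P1: load  L1 | P0:S(27), P1:S(27), P2:I | bus: BusRd,Flush
[13] P1: store L1 := 48 | P0:I, P1:M(48), P2:I | bus: BusUpgr
[14] P1: load  L0 | P0:S(72), P1:S(72), P2:I | bus: none

invalidations = 3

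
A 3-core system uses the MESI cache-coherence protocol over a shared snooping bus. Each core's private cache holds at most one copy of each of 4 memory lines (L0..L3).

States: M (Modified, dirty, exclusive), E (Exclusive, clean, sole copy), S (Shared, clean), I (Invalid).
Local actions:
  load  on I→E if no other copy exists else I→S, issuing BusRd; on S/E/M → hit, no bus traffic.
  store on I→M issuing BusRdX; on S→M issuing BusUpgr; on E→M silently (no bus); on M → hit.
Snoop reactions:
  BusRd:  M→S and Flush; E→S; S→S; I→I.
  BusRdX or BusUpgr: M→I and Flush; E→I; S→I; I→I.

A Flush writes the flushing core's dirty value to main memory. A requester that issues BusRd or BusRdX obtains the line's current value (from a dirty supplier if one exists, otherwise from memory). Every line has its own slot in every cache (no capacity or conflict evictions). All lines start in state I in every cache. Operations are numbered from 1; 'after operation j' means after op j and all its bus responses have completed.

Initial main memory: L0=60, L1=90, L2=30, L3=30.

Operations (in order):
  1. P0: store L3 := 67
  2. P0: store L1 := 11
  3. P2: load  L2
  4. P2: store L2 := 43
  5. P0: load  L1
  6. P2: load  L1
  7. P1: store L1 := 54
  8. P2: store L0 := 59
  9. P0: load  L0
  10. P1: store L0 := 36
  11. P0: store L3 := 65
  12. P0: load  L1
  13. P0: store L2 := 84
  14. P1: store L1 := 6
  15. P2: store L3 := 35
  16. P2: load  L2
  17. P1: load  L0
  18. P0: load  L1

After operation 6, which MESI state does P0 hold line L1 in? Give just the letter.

state = S

[1] P0: store L3 := 67 | P0:M(67), P1:I, P2:I | bus: BusRdX
[2] P0: store L1 := 11 | P0:M(11), P1:I, P2:I | bus: BusRdX
[3] P2: load  L2 | P0:I, P1:I, P2:E(30) | bus: BusRd
[4] P2: store L2 := 43 | P0:I, P1:I, P2:M(43) | bus: none
[5] P0: load  L1 | P0:M(11), P1:I, P2:I | bus: none
[6] P2: load  L1 | P0:S(11), P1:I, P2:S(11) | bus: BusRd,Flush
[7] P1: store L1 := 54 | P0:I, P1:M(54), P2:I | bus: BusRdX
[8] P2: store L0 := 59 | P0:I, P1:I, P2:M(59) | bus: BusRdX
[9] P0: load  L0 | P0:S(59), P1:I, P2:S(59) | bus: BusRd,Flush
[10] P1: store L0 := 36 | P0:I, P1:M(36), P2:I | bus: BusRdX
[11] P0: store L3 := 65 | P0:M(65), P1:I, P2:I | bus: none
[12] P0: load  L1 | P0:S(54), P1:S(54), P2:I | bus: BusRd,Flush
[13] P0: store L2 := 84 | P0:M(84), P1:I, P2:I | bus: BusRdX,Flush
[14] P1: store L1 := 6 | P0:I, P1:M(6), P2:I | bus: BusUpgr
[15] P2: store L3 := 35 | P0:I, P1:I, P2:M(35) | bus: BusRdX,Flush
[16] P2: load  L2 | P0:S(84), P1:I, P2:S(84) | bus: BusRd,Flush
[17] P1: load  L0 | P0:I, P1:M(36), P2:I | bus: none
[18] P0: load  L1 | P0:S(6), P1:S(6), P2:I | bus: BusRd,Flush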